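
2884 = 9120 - 6236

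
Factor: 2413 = 19^1*127^1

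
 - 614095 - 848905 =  - 1463000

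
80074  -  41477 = 38597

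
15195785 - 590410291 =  - 575214506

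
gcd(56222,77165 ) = 1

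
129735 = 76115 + 53620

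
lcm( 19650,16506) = 412650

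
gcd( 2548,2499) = 49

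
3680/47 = 3680/47 = 78.30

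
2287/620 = 2287/620 = 3.69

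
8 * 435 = 3480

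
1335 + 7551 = 8886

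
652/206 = 326/103  =  3.17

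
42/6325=42/6325 =0.01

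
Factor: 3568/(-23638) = -2^3  *  53^( - 1) = -8/53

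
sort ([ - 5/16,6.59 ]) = [ - 5/16,6.59 ]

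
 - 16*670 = -10720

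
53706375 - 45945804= 7760571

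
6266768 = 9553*656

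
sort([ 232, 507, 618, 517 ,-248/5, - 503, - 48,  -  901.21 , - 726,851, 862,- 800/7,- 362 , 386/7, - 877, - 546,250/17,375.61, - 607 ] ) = [-901.21,-877, - 726, - 607,-546, - 503, - 362,  -  800/7, - 248/5, - 48, 250/17 , 386/7, 232,  375.61, 507, 517, 618,851, 862]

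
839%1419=839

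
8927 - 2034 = 6893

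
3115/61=3115/61 = 51.07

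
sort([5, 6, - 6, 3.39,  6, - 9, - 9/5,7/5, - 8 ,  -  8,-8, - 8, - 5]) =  [  -  9,  -  8,- 8,-8, - 8,  -  6, -5,- 9/5,7/5,3.39,5, 6  ,  6 ] 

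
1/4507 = 1/4507 = 0.00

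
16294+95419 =111713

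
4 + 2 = 6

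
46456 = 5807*8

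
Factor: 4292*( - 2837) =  - 2^2*29^1 * 37^1*2837^1=- 12176404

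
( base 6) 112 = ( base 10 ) 44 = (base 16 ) 2c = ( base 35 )19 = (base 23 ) 1L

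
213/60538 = 213/60538 = 0.00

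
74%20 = 14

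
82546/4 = 41273/2 = 20636.50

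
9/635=9/635 =0.01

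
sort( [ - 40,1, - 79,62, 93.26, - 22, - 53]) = [ - 79, - 53, - 40, - 22, 1,62, 93.26]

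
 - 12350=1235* ( - 10)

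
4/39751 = 4/39751= 0.00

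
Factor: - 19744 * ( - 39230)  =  2^6 * 5^1 *617^1*3923^1 = 774557120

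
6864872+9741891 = 16606763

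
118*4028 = 475304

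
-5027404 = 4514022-9541426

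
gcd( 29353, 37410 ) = 1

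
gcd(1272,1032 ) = 24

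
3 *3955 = 11865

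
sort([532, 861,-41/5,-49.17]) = [ - 49.17, - 41/5,532,861]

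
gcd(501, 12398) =1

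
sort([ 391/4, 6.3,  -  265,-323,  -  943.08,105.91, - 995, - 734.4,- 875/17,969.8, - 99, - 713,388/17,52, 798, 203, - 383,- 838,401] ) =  [-995, -943.08, - 838, - 734.4, - 713, - 383 , - 323, - 265, - 99 ,  -  875/17,6.3, 388/17,52, 391/4, 105.91, 203,401, 798,969.8] 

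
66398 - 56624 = 9774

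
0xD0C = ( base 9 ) 4521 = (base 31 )3en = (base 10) 3340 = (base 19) 94f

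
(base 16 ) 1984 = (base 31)6om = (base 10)6532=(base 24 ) b84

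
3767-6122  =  -2355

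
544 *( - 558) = - 303552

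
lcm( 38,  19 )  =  38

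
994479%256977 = 223548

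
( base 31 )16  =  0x25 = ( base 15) 27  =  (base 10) 37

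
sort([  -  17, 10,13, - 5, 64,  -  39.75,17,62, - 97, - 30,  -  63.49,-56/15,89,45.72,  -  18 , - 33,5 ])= [ - 97, - 63.49 ,  -  39.75, - 33, - 30,-18, - 17, - 5, - 56/15,5,10,13,17, 45.72,62,64  ,  89]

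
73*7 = 511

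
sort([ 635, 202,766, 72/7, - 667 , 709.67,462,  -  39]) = [ - 667,  -  39, 72/7, 202, 462, 635, 709.67,766] 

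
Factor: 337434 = 2^1*3^1 * 56239^1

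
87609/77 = 1137 + 60/77 = 1137.78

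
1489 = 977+512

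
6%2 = 0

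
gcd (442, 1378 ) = 26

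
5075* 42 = 213150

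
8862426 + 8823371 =17685797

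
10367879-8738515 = 1629364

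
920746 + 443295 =1364041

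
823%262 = 37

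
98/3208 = 49/1604 = 0.03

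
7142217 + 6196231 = 13338448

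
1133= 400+733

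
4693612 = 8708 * 539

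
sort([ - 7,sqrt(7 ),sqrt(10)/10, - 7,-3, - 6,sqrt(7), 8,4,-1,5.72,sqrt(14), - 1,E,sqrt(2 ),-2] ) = [ - 7, - 7, - 6, - 3, - 2, - 1, - 1, sqrt(10)/10, sqrt(2),sqrt( 7),sqrt(7),E,sqrt ( 14 ),  4,5.72,8 ]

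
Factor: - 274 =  - 2^1*137^1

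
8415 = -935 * ( - 9)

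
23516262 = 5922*3971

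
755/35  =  151/7 = 21.57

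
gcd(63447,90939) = 3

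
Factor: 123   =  3^1 * 41^1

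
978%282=132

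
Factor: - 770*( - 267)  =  205590 =2^1*3^1*5^1*7^1*11^1*89^1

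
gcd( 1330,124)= 2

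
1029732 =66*15602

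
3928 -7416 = -3488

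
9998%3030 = 908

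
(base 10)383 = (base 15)1A8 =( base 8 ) 577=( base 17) 159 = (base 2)101111111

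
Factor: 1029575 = 5^2*41183^1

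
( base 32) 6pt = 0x1B3D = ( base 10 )6973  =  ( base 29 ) 88d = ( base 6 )52141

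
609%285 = 39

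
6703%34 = 5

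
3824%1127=443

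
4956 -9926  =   - 4970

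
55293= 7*7899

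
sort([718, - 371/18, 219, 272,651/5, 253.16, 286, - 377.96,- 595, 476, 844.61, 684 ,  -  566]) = [ - 595, - 566, - 377.96,-371/18,651/5,219, 253.16, 272 , 286,  476,684, 718, 844.61 ]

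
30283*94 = 2846602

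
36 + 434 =470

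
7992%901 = 784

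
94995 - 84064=10931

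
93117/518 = 179 + 395/518 = 179.76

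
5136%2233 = 670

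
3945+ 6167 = 10112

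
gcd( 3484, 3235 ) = 1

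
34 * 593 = 20162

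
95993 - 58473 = 37520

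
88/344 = 11/43 = 0.26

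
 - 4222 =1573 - 5795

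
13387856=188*71212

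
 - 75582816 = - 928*81447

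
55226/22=2510 + 3/11 = 2510.27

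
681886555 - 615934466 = 65952089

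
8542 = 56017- 47475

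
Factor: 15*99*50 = 2^1*3^3*5^3*11^1 = 74250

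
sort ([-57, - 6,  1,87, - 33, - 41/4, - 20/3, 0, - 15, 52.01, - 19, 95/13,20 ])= [ - 57, - 33, - 19, - 15, - 41/4, - 20/3, - 6 , 0, 1, 95/13,20, 52.01, 87] 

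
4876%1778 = 1320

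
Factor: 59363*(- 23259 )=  - 1380724017  =  -  3^1*23^1*29^1*89^1*7753^1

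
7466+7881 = 15347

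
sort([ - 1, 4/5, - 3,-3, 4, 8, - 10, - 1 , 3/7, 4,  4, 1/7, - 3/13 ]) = [ - 10,- 3, - 3, - 1, - 1, - 3/13, 1/7,3/7, 4/5, 4 , 4,4, 8] 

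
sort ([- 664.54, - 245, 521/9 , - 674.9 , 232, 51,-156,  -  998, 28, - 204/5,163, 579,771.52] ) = [ - 998 , - 674.9, - 664.54,  -  245, - 156 , - 204/5,  28, 51 , 521/9 , 163, 232,  579,771.52 ] 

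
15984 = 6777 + 9207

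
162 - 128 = 34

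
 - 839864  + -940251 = -1780115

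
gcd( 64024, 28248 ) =8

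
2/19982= 1/9991 = 0.00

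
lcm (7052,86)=7052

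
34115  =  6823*5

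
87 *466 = 40542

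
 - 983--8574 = 7591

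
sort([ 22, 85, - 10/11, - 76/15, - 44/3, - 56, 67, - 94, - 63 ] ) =[ - 94,-63, - 56,-44/3, - 76/15, - 10/11, 22,67,85 ] 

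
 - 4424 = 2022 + -6446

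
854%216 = 206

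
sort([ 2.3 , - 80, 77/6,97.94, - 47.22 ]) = [  -  80, - 47.22, 2.3, 77/6,97.94] 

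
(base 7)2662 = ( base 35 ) t9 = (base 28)18G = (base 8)2000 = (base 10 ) 1024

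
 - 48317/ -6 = 8052  +  5/6=   8052.83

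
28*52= 1456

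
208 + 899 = 1107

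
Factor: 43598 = 2^1*21799^1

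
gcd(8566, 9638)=2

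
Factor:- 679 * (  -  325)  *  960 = 2^6* 3^1*5^3*7^1*13^1*97^1 = 211848000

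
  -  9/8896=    - 9/8896 = - 0.00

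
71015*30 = 2130450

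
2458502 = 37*66446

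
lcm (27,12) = 108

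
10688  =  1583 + 9105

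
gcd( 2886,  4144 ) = 74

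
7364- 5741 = 1623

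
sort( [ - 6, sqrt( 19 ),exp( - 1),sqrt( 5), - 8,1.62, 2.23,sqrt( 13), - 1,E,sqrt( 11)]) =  [- 8, - 6, - 1,exp(- 1), 1.62,  2.23,sqrt( 5 ),E,sqrt (11),sqrt( 13),sqrt(19)] 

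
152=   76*2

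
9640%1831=485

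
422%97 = 34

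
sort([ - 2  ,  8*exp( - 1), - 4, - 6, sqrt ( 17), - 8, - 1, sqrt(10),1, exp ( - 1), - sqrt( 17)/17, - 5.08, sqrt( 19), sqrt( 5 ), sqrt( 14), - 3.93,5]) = [- 8,  -  6, - 5.08, - 4, -3.93, - 2,-1, - sqrt( 17 ) /17,exp( - 1), 1,  sqrt (5 ),8*exp( - 1 ),sqrt(10), sqrt( 14), sqrt( 17), sqrt( 19), 5]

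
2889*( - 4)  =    -  11556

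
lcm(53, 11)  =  583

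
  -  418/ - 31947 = 418/31947 =0.01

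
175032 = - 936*( - 187)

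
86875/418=207 + 349/418=207.83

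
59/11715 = 59/11715= 0.01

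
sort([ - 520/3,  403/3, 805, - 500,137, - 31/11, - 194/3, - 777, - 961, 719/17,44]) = [ - 961, - 777, - 500, - 520/3, - 194/3, - 31/11, 719/17,44, 403/3,137, 805]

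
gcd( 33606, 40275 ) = 9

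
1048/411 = 1048/411  =  2.55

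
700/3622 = 350/1811 = 0.19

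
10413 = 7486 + 2927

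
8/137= 8/137 =0.06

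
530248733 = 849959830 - 319711097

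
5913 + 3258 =9171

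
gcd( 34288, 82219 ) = 1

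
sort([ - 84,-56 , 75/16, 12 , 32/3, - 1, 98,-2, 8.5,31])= [ - 84,  -  56,- 2,  -  1,75/16, 8.5 , 32/3,12, 31,98]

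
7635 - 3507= 4128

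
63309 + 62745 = 126054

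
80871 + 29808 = 110679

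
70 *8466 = 592620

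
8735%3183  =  2369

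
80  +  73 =153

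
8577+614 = 9191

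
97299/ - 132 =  - 32433/44 =- 737.11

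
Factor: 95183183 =95183183^1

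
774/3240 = 43/180= 0.24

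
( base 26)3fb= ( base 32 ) 2bt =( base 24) 455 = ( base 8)4575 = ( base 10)2429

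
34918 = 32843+2075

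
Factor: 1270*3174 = 4030980 = 2^2*3^1 * 5^1*23^2*127^1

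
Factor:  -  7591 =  - 7591^1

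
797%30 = 17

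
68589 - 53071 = 15518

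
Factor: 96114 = 2^1*3^1*83^1* 193^1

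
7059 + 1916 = 8975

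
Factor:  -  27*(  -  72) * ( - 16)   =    -  31104=- 2^7*3^5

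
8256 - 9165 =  - 909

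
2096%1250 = 846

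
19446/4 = 9723/2  =  4861.50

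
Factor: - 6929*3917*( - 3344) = 90759146192=2^4*11^1*13^2*19^1*41^1 *3917^1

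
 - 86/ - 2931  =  86/2931 = 0.03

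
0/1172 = 0=0.00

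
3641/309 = 11 + 242/309 = 11.78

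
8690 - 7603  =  1087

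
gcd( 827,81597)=1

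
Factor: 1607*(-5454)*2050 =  - 2^2*3^3*5^2*41^1*101^1*1607^1  =  - 17967384900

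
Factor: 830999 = 13^1 * 97^1*659^1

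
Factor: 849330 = 2^1*3^2*5^1*9437^1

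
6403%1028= 235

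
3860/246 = 1930/123 = 15.69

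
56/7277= 56/7277  =  0.01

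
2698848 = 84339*32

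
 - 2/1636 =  -1+817/818  =  - 0.00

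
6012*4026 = 24204312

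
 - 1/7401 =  -1/7401  =  - 0.00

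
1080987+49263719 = 50344706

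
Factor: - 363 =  - 3^1*11^2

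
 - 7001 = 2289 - 9290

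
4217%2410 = 1807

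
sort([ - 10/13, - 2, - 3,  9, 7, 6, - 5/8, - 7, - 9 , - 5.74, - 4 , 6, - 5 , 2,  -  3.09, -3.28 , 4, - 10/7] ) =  [ - 9, - 7, - 5.74, - 5, - 4, - 3.28, - 3.09,- 3,- 2, - 10/7,-10/13, - 5/8, 2, 4, 6,6, 7,9 ]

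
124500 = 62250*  2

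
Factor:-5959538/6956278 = -7^(  -  1)*13^1*229213^1*496877^(-1 ) = - 2979769/3478139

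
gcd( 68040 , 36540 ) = 1260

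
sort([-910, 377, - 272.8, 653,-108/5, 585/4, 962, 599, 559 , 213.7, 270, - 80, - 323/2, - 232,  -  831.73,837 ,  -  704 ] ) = [ - 910, - 831.73, - 704, - 272.8, - 232, - 323/2, - 80, - 108/5, 585/4, 213.7, 270,  377 , 559, 599 , 653,837,962 ] 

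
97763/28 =3491 + 15/28 = 3491.54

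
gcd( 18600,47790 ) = 30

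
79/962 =79/962 = 0.08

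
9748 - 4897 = 4851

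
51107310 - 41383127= 9724183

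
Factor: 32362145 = 5^1*6472429^1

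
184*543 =99912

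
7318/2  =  3659= 3659.00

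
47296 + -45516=1780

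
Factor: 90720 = 2^5*3^4*5^1*7^1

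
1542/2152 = 771/1076  =  0.72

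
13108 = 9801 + 3307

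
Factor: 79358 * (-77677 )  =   - 2^1 * 173^1*449^1 * 39679^1  =  -6164291366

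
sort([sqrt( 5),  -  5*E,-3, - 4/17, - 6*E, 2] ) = [ - 6*E, - 5*E, - 3,  -  4/17, 2,sqrt ( 5)] 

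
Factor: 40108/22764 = 3^( - 1)*7^( -1 )* 37^1 = 37/21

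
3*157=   471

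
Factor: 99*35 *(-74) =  - 256410=- 2^1 * 3^2*5^1*7^1*11^1* 37^1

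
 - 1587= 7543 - 9130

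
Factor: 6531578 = 2^1 * 199^1*16411^1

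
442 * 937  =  414154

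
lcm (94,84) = 3948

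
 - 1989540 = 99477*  ( - 20)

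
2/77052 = 1/38526 = 0.00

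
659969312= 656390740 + 3578572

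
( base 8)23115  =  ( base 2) 10011001001101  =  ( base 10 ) 9805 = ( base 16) 264d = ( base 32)9ID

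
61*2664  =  162504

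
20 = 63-43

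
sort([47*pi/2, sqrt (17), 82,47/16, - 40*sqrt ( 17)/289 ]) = [ - 40*sqrt (17 ) /289,47/16 , sqrt(17), 47 * pi/2, 82]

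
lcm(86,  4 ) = 172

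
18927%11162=7765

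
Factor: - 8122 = -2^1 * 31^1*131^1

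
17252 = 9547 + 7705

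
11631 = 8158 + 3473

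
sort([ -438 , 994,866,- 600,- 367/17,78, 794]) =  [ - 600,  -  438, - 367/17, 78,794,866,994]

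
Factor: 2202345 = 3^2*5^1 *109^1*449^1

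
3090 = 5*618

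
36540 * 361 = 13190940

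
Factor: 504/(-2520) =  - 5^( - 1) = - 1/5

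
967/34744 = 967/34744 = 0.03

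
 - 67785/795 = -86 + 39/53 = -  85.26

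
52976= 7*7568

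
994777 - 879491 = 115286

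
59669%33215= 26454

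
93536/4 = 23384 = 23384.00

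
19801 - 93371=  - 73570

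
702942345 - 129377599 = 573564746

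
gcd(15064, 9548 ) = 28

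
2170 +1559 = 3729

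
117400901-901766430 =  - 784365529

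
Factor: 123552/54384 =2^1*3^2*13^1*103^(  -  1)=234/103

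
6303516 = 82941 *76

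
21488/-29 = -21488/29 =- 740.97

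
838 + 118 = 956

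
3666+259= 3925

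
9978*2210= 22051380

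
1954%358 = 164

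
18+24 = 42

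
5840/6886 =2920/3443 = 0.85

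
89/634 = 89/634 = 0.14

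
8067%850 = 417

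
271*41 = 11111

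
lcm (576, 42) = 4032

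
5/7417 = 5/7417 = 0.00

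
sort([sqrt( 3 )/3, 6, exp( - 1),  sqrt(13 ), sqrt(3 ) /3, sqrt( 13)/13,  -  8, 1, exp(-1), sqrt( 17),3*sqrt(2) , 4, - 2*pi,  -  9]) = [-9 , - 8,-2*pi,sqrt(13)/13, exp(  -  1 )  ,  exp(-1 ), sqrt(3 ) /3, sqrt( 3)/3 , 1, sqrt( 13),4, sqrt( 17 ), 3 *sqrt( 2), 6] 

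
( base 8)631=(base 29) e3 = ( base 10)409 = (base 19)12A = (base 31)d6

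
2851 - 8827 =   -  5976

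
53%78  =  53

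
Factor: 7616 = 2^6*7^1*17^1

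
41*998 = 40918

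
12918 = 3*4306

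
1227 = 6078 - 4851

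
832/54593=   832/54593  =  0.02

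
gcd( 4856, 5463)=607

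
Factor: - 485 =-5^1*97^1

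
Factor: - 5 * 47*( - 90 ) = 2^1*3^2* 5^2*47^1 = 21150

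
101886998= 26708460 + 75178538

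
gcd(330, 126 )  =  6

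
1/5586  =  1/5586 = 0.00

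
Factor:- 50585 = - 5^1*67^1*151^1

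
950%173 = 85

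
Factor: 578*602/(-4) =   -  7^1  *17^2*43^1 = -  86989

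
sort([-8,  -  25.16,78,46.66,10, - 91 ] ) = [ - 91,-25.16, - 8, 10,46.66, 78] 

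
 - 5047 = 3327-8374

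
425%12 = 5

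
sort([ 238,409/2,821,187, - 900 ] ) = [-900, 187,  409/2,238, 821] 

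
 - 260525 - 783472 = -1043997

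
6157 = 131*47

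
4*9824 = 39296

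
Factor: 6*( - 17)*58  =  -2^2*3^1*17^1*29^1 =- 5916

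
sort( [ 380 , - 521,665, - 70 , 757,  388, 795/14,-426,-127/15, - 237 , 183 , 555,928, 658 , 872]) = [ - 521, - 426, - 237, - 70, - 127/15 , 795/14, 183,380 , 388 , 555,658, 665,757,872 , 928]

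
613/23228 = 613/23228 = 0.03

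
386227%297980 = 88247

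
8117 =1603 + 6514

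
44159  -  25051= 19108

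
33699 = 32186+1513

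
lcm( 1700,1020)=5100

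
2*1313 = 2626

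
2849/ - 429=-259/39 = -6.64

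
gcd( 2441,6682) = 1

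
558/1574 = 279/787 = 0.35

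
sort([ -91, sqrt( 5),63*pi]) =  [ - 91, sqrt( 5 ) , 63*pi]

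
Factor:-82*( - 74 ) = 6068 = 2^2*37^1*41^1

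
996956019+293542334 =1290498353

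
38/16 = 19/8 = 2.38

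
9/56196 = 1/6244 = 0.00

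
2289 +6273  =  8562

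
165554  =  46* 3599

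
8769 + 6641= 15410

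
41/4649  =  41/4649=0.01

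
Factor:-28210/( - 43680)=2^( - 4 )*3^( - 1) * 31^1 = 31/48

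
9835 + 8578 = 18413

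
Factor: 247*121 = 29887 = 11^2*13^1*19^1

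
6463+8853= 15316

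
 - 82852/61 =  - 1359  +  47/61 =- 1358.23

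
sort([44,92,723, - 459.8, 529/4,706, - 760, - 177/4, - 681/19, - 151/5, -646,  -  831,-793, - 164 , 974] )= [ -831, -793, - 760, -646,  -  459.8, - 164, - 177/4,-681/19,- 151/5,44,92,529/4,706,723,974 ]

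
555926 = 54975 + 500951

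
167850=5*33570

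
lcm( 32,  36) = 288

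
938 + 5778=6716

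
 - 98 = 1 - 99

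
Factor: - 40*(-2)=80 =2^4*5^1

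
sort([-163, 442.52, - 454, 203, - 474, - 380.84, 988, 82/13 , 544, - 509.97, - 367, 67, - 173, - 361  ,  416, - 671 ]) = [ - 671,-509.97,-474,-454, - 380.84 , - 367,- 361,-173,-163,82/13, 67, 203,  416,442.52,544,988 ]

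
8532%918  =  270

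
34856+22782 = 57638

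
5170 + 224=5394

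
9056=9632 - 576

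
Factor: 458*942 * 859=2^2*3^1*157^1*229^1*859^1= 370603524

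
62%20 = 2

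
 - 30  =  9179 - 9209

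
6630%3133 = 364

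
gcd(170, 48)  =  2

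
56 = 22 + 34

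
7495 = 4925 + 2570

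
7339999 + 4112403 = 11452402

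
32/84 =8/21 = 0.38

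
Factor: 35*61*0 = 0^1 = 0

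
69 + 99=168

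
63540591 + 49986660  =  113527251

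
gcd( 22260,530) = 530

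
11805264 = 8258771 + 3546493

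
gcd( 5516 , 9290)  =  2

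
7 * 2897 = 20279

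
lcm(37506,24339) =2287866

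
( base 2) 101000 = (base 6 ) 104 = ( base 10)40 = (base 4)220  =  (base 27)1d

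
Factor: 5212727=13^1*17^1*103^1*229^1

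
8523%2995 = 2533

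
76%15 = 1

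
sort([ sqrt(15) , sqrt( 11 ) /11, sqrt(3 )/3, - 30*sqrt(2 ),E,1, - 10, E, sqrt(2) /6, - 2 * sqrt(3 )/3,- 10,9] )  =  [ - 30*sqrt(2 ),-10, - 10 , - 2*sqrt( 3 ) /3, sqrt ( 2 ) /6, sqrt ( 11 ) /11,sqrt( 3)/3, 1, E,E,  sqrt(15 ), 9]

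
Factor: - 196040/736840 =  - 29/109 = - 29^1*109^ ( - 1 ) 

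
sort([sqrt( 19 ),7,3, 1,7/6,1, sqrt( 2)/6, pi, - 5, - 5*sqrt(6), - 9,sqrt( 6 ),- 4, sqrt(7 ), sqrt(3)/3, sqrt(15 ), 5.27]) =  [  -  5 * sqrt( 6 ), - 9,-5, - 4,sqrt(2)/6, sqrt( 3) /3,1,1, 7/6, sqrt( 6 ), sqrt( 7), 3,pi,sqrt( 15 ), sqrt(19), 5.27, 7 ] 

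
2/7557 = 2/7557  =  0.00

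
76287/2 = 76287/2= 38143.50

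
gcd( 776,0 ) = 776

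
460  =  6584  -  6124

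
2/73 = 2/73   =  0.03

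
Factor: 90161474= 2^1*13^1*241^1*14389^1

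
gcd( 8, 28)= 4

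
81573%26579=1836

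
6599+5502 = 12101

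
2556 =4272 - 1716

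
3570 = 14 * 255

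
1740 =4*435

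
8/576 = 1/72= 0.01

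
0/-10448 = 0/1 = - 0.00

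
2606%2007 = 599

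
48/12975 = 16/4325 = 0.00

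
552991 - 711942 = -158951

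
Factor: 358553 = 13^1*27581^1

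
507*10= 5070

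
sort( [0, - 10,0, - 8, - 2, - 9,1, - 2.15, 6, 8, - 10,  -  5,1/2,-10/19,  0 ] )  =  [ - 10, - 10, - 9, - 8, - 5, - 2.15, - 2, - 10/19,  0, 0,0,1/2,1, 6,8 ]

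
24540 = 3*8180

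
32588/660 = 8147/165 = 49.38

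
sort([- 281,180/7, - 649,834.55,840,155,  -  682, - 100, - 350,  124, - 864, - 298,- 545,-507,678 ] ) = [ - 864,  -  682,-649,-545,-507, - 350,-298,- 281,-100,180/7,124,155, 678,  834.55, 840]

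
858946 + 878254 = 1737200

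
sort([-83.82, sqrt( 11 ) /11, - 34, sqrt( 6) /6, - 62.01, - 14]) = [  -  83.82, - 62.01, - 34, - 14,  sqrt( 11)/11,sqrt ( 6 )/6]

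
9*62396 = 561564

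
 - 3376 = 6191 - 9567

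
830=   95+735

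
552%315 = 237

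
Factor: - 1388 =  - 2^2* 347^1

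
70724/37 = 1911 + 17/37 = 1911.46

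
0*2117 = 0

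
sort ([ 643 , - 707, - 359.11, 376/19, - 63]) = [ -707, - 359.11, - 63 , 376/19, 643]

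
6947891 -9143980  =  -2196089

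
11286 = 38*297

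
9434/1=9434 = 9434.00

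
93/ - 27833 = -1+27740/27833 = -  0.00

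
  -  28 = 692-720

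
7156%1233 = 991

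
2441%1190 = 61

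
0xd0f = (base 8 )6417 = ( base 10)3343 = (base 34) 2ub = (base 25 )58I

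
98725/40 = 2468 + 1/8 = 2468.12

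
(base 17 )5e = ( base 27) 3I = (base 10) 99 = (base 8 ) 143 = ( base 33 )30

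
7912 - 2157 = 5755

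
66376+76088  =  142464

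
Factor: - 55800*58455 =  - 2^3*3^5*5^3*31^1*433^1 = - 3261789000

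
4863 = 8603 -3740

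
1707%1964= 1707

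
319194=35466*9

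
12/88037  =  12/88037 = 0.00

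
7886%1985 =1931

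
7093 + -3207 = 3886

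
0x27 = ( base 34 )15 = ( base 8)47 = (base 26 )1d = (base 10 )39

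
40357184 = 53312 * 757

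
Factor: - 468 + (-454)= - 922 = - 2^1*461^1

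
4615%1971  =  673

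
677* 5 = 3385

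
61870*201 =12435870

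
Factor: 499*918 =458082 =2^1*3^3*17^1*499^1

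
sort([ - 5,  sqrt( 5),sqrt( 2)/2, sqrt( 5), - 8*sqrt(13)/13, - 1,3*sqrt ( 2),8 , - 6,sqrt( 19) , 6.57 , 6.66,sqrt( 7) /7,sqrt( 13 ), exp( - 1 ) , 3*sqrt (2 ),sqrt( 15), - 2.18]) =[ - 6, - 5, - 8*sqrt( 13)/13, - 2.18, - 1,exp( - 1) , sqrt( 7)/7, sqrt( 2) /2, sqrt(5 ), sqrt( 5),  sqrt(13), sqrt (15 ),3*sqrt(2) , 3*sqrt(2),sqrt(19),6.57,6.66,  8] 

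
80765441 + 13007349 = 93772790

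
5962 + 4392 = 10354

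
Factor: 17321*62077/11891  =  11^(  -  1 )*47^( - 1 ) * 2699^1*17321^1 =46749379/517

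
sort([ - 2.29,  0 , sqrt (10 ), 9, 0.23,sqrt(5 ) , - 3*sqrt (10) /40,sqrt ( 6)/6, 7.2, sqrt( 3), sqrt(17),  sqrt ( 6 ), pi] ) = [ - 2.29 , - 3*sqrt(10 )/40,0, 0.23,sqrt( 6)/6,sqrt (3 ), sqrt (5), sqrt (6),pi, sqrt( 10 ),sqrt( 17 ), 7.2, 9 ]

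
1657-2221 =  - 564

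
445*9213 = 4099785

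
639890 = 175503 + 464387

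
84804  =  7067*12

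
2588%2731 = 2588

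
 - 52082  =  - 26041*2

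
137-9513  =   - 9376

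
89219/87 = 89219/87  =  1025.51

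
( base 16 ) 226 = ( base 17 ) 1F6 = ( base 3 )202101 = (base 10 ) 550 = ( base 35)fp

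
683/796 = 683/796 =0.86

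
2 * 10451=20902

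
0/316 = 0 = 0.00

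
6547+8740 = 15287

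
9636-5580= 4056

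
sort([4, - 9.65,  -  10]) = [ - 10, - 9.65, 4 ] 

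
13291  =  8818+4473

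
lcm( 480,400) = 2400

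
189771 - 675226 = -485455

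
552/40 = 69/5 = 13.80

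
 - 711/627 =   -  2 + 181/209 = -1.13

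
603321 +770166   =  1373487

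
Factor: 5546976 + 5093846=2^1*127^1*41893^1 = 10640822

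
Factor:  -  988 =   -  2^2*13^1*19^1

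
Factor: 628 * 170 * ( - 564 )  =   - 2^5*3^1*5^1*17^1*47^1*157^1= - 60212640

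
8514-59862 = -51348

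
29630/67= 442 + 16/67 = 442.24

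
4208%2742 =1466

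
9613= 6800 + 2813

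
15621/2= 15621/2 = 7810.50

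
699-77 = 622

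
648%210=18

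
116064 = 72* 1612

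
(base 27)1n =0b110010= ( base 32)1i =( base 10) 50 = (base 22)26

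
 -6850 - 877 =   -  7727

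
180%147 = 33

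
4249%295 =119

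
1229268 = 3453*356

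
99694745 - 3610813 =96083932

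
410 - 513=- 103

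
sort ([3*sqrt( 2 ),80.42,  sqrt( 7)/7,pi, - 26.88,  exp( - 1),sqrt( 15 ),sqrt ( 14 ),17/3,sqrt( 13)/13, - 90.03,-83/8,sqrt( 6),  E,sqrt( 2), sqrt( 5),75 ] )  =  [-90.03, - 26.88, - 83/8,sqrt(13)/13,exp( - 1),sqrt( 7 )/7,sqrt( 2),sqrt( 5),sqrt( 6 ),E,pi, sqrt(14 ),sqrt(15),3*sqrt(2),17/3,75,80.42 ] 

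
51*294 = 14994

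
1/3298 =1/3298 = 0.00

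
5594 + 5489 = 11083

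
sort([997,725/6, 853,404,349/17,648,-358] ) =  [ - 358,349/17, 725/6,404,648,853, 997]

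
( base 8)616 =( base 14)206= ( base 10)398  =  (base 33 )c2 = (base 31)CQ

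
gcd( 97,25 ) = 1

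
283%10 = 3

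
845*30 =25350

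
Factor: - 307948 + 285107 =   -  22841 = -  7^1*13^1 * 251^1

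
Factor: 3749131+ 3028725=6777856= 2^10*6619^1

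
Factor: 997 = 997^1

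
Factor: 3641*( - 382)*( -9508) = 2^3  *  11^1*191^1*331^1*2377^1 = 13224315896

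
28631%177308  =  28631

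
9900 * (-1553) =-15374700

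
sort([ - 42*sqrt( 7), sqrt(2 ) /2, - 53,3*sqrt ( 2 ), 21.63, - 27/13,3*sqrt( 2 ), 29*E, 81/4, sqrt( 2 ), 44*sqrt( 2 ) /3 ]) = [ - 42*sqrt( 7 ), - 53, - 27/13, sqrt( 2) /2, sqrt( 2), 3*sqrt(2), 3*sqrt(2 ),81/4, 44*sqrt ( 2)/3, 21.63, 29*E]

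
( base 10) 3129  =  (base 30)3E9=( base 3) 11021220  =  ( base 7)12060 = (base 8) 6071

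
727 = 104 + 623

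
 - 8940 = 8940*( - 1 )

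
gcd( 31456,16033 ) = 1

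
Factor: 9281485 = 5^1*1856297^1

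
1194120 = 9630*124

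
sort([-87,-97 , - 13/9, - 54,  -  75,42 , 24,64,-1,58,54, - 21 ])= [ - 97, - 87, - 75, - 54, - 21, - 13/9, - 1, 24,42,54,58, 64]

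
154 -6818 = - 6664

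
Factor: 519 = 3^1*173^1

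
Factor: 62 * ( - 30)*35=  - 65100 = -  2^2*3^1*5^2*7^1*31^1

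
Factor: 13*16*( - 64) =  - 2^10*13^1 = - 13312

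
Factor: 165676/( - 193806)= - 2^1 *3^( - 3 )  *  7^1 * 37^(-1) * 61^1 =- 854/999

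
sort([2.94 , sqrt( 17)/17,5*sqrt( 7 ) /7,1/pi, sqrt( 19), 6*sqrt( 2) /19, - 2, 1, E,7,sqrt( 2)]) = [ - 2,sqrt( 17) /17,1/pi, 6*sqrt( 2) /19 , 1,sqrt( 2 ),  5 * sqrt ( 7 ) /7,E,2.94,sqrt(19),7] 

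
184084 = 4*46021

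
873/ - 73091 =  - 873/73091=- 0.01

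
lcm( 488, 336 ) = 20496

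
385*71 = 27335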